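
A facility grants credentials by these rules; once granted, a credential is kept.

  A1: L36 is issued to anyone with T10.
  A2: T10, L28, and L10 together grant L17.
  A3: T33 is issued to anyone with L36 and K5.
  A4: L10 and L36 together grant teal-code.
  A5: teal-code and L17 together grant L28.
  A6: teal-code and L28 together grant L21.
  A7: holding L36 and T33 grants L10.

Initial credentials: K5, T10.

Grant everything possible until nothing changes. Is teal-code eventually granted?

Yes

Holding T10 grants L36 (A1).
Holding L36 and K5 grants T33 (A3).
Holding L36 and T33 grants L10 (A7).
Holding L10 and L36 grants teal-code (A4).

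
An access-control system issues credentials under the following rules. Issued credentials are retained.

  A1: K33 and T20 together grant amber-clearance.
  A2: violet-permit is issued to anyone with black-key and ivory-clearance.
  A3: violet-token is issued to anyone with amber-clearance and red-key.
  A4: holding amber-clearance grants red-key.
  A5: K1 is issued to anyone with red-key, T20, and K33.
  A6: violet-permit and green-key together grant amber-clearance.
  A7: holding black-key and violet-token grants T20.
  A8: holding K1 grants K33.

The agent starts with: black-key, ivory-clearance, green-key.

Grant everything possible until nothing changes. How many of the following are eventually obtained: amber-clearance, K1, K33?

1

Holding black-key and ivory-clearance grants violet-permit (A2).
Holding violet-permit and green-key grants amber-clearance (A6).
amber-clearance: reached.
K1 would need red-key, T20, and K33 (A5), but K33 is never granted.
K33 would need K1 (A8), but K1 is never granted.
Reached: amber-clearance — 1 of the 3.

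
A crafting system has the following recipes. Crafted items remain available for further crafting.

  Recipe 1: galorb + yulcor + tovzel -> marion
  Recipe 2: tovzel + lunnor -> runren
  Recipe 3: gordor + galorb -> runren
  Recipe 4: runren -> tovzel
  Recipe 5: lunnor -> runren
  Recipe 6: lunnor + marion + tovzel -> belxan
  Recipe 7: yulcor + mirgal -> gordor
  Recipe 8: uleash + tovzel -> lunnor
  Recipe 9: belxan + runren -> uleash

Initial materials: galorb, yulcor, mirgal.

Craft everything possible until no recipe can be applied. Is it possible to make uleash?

No

uleash would need belxan and runren (Recipe 9), but belxan is never obtained.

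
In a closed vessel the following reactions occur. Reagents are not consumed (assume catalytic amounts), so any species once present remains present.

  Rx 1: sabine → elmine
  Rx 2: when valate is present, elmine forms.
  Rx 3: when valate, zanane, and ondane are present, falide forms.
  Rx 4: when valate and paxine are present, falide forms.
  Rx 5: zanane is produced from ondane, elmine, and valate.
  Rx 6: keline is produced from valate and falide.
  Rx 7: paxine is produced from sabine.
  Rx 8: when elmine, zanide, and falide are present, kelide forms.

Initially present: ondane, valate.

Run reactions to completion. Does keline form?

Yes

valate present → elmine forms (Rx 2).
ondane, elmine, and valate present → zanane forms (Rx 5).
valate, zanane, and ondane present → falide forms (Rx 3).
valate and falide present → keline forms (Rx 6).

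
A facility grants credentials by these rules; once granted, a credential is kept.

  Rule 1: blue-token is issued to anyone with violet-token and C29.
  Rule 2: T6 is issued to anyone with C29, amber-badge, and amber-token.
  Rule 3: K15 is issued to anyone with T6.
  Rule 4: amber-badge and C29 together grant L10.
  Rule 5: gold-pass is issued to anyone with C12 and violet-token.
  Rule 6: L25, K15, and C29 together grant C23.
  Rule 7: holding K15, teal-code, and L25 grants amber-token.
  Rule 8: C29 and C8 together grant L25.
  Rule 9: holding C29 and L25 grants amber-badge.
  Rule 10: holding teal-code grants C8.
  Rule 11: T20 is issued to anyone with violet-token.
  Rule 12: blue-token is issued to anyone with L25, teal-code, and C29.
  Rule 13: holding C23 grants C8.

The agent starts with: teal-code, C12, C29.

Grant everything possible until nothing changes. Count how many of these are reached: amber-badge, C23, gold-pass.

1

Holding teal-code grants C8 (Rule 10).
Holding C29 and C8 grants L25 (Rule 8).
Holding C29 and L25 grants amber-badge (Rule 9).
amber-badge: reached.
C23 would need L25, K15, and C29 (Rule 6), but K15 is never granted.
gold-pass would need C12 and violet-token (Rule 5), but violet-token is never granted.
Reached: amber-badge — 1 of the 3.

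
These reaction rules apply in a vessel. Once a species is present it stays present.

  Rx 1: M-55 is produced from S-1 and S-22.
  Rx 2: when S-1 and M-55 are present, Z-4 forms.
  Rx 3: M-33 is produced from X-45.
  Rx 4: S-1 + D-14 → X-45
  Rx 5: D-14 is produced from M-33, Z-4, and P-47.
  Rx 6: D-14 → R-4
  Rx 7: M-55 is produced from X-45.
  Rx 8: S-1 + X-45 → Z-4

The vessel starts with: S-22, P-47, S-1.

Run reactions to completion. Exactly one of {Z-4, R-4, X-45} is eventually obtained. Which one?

Z-4

S-1 and S-22 present → M-55 forms (Rx 1).
S-1 and M-55 present → Z-4 forms (Rx 2).
R-4 would need D-14 (Rx 6), but D-14 never forms. X-45 would need S-1 and D-14 (Rx 4), but D-14 never forms.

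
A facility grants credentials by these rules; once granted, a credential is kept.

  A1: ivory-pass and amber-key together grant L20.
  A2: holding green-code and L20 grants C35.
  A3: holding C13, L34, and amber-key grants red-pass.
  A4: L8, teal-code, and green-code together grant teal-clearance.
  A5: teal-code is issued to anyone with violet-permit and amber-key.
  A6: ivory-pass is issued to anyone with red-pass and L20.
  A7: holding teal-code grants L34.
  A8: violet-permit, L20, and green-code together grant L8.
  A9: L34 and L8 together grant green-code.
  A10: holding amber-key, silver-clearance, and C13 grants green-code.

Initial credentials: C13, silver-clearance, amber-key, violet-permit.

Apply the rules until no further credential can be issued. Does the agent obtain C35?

No

C35 would need green-code and L20 (A2), but L20 is never granted.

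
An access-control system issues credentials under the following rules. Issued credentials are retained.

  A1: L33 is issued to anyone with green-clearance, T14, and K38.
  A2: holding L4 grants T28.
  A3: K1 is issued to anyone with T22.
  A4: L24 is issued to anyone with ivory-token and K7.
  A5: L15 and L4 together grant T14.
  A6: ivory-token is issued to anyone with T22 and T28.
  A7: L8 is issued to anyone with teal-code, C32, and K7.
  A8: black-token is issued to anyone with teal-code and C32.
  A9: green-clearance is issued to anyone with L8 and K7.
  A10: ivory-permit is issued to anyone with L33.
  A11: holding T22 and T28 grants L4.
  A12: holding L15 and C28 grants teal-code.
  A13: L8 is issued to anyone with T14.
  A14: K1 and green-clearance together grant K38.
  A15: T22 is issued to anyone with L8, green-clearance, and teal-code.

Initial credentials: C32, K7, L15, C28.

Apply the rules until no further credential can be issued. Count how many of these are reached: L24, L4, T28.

L24 would need ivory-token and K7 (A4), but ivory-token is never granted.
L4 would need T22 and T28 (A11), but T28 is never granted.
T28 would need L4 (A2), but L4 is never granted.
None of the 3 are reached.

0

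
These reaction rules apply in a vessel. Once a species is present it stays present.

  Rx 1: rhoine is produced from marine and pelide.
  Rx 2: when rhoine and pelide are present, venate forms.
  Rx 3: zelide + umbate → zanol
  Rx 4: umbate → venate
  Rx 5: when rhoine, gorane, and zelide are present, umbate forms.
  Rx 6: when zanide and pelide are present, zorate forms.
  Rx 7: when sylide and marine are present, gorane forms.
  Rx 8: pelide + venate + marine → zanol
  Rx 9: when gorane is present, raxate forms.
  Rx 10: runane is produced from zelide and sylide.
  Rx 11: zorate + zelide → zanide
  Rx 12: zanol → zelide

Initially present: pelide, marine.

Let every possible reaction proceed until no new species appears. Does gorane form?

gorane would need sylide and marine (Rx 7), but sylide never forms.

No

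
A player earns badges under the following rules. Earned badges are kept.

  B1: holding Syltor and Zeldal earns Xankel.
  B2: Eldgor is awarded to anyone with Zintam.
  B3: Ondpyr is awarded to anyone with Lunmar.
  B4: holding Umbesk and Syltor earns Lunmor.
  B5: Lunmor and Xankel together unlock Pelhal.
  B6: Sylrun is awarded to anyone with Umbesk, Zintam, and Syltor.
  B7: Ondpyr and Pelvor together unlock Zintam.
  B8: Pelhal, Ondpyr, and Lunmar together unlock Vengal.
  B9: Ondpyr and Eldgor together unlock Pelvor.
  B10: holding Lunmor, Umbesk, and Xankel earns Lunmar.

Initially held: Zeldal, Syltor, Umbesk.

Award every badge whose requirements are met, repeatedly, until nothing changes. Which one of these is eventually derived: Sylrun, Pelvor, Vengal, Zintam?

Vengal

With Umbesk and Syltor, Lunmor is earned (B4).
With Syltor and Zeldal, Xankel is earned (B1).
With Lunmor and Xankel, Pelhal is earned (B5).
With Lunmor, Umbesk, and Xankel, Lunmar is earned (B10).
With Lunmar, Ondpyr is earned (B3).
With Pelhal, Ondpyr, and Lunmar, Vengal is earned (B8).
Sylrun would need Umbesk, Zintam, and Syltor (B6), but Zintam is never earned. Pelvor would need Ondpyr and Eldgor (B9), but Eldgor is never earned. Zintam would need Ondpyr and Pelvor (B7), but Pelvor is never earned.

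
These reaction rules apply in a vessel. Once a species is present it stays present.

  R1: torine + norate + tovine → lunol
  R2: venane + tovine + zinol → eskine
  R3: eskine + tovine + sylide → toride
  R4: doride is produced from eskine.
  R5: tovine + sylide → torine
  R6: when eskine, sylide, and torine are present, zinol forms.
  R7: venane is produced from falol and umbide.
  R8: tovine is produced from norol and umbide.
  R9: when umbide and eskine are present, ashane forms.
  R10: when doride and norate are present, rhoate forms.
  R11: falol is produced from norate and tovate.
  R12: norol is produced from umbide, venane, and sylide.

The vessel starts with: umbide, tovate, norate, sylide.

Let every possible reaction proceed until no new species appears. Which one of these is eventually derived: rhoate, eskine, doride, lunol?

lunol

norate and tovate present → falol forms (R11).
falol and umbide present → venane forms (R7).
umbide, venane, and sylide present → norol forms (R12).
norol and umbide present → tovine forms (R8).
tovine and sylide present → torine forms (R5).
torine, norate, and tovine present → lunol forms (R1).
eskine would need venane, tovine, and zinol (R2), but zinol never forms. doride would need eskine (R4), but eskine never forms. rhoate would need doride and norate (R10), but doride never forms.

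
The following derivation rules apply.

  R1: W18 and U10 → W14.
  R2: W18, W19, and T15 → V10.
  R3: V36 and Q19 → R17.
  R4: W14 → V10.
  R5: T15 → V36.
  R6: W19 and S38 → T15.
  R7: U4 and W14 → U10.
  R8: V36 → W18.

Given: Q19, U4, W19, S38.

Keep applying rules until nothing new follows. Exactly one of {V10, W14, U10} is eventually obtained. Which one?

From W19 and S38, R6 gives T15.
T15 holds, so V36 follows (R5).
From V36, R8 gives W18.
From W18, W19, and T15, R2 gives V10.
W14 would need W18 and U10 (R1), but U10 is never established. U10 would need U4 and W14 (R7), but W14 is never established.

V10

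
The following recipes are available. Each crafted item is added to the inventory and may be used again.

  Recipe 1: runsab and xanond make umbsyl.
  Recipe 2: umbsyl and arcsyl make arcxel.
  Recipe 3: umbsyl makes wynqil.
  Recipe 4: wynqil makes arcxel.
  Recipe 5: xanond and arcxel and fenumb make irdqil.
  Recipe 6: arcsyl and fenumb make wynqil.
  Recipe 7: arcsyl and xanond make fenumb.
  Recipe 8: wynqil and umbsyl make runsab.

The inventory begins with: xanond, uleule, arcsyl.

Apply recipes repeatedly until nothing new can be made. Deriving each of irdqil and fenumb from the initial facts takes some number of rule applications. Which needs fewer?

fenumb: Using Recipe 7, arcsyl and xanond make fenumb. [1 rule application]
irdqil: arcsyl and xanond → fenumb (Recipe 7). arcsyl and fenumb → wynqil (Recipe 6). wynqil → arcxel (Recipe 4). xanond and arcxel and fenumb → irdqil (Recipe 5). [4 rule applications]
fenumb needs fewer.

fenumb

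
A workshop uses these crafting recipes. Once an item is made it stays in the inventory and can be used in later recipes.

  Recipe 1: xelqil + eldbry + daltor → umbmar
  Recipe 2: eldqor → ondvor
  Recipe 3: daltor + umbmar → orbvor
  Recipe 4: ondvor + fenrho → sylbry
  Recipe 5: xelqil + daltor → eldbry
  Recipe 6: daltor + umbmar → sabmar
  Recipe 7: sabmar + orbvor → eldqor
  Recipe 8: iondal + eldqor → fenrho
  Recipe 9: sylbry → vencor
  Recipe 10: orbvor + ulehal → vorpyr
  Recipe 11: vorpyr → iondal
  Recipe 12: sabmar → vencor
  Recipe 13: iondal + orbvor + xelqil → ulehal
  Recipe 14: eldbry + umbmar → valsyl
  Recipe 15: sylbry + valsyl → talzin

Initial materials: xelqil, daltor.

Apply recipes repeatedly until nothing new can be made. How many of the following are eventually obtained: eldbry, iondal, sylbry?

Using Recipe 5, xelqil and daltor make eldbry.
eldbry: reached.
iondal would need vorpyr (Recipe 11), but vorpyr is never obtained.
sylbry would need ondvor and fenrho (Recipe 4), but fenrho is never obtained.
Reached: eldbry — 1 of the 3.

1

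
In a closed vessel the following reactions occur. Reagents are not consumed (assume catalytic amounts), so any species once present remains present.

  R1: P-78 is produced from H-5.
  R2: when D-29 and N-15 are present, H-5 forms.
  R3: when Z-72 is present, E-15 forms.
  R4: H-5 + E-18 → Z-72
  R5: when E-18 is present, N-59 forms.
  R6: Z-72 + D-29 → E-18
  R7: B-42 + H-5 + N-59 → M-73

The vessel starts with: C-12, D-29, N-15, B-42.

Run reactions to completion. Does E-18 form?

E-18 would need Z-72 and D-29 (R6), but Z-72 never forms.

No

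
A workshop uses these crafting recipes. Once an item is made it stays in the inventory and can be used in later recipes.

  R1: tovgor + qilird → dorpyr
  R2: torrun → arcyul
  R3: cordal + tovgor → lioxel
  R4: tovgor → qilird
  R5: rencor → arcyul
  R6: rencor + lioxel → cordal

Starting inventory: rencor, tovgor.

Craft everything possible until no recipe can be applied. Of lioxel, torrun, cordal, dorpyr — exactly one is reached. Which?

dorpyr

tovgor → qilird (R4).
Using R1, tovgor and qilird make dorpyr.
No rule produces torrun, and it is not given. cordal would need rencor and lioxel (R6), but lioxel is never obtained. lioxel would need cordal and tovgor (R3), but cordal is never obtained.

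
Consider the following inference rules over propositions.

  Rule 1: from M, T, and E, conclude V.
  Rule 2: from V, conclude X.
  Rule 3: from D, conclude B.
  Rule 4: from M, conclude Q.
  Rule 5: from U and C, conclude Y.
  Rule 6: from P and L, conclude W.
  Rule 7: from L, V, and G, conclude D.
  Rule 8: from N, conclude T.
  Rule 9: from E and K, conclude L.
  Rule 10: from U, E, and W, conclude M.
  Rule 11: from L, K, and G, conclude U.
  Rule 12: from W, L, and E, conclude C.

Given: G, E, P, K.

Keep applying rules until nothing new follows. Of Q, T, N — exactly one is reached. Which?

E and K hold, so L follows (Rule 9).
From P and L, Rule 6 gives W.
L, K, and G hold, so U follows (Rule 11).
U, E, and W hold, so M follows (Rule 10).
M holds, so Q follows (Rule 4).
T would need N (Rule 8), but N is never established. No rule produces N, and it is not given.

Q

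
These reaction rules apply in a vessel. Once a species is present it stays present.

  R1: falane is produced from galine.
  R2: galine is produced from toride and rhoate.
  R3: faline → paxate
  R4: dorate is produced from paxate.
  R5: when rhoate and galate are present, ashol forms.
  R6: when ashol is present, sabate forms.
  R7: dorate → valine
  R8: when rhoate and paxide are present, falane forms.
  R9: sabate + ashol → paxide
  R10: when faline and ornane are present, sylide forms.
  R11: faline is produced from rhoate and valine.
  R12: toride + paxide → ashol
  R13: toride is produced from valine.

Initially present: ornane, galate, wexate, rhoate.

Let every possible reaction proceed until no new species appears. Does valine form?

valine would need dorate (R7), but dorate never forms.

No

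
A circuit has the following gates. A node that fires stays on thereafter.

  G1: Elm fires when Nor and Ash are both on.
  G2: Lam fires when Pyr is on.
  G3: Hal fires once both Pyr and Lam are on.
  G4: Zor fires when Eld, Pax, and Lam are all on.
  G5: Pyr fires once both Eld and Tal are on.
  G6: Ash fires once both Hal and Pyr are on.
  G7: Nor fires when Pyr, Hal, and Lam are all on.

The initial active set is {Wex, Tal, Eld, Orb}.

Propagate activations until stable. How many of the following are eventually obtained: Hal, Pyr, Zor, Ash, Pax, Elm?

4

Eld and Tal are on, so Pyr fires (G5).
G2: Pyr on → Lam on.
Pyr and Lam are on, so Hal fires (G3).
G7: Pyr, Hal, and Lam on → Nor on.
Hal and Pyr are on, so Ash fires (G6).
G1: Nor and Ash on → Elm on.
Hal: reached.
Pyr: reached.
Zor would need Eld, Pax, and Lam (G4), but Pax never turns on.
Ash: reached.
No rule produces Pax, and it is not given.
Elm: reached.
Reached: Hal, Pyr, Ash, and Elm — 4 of the 6.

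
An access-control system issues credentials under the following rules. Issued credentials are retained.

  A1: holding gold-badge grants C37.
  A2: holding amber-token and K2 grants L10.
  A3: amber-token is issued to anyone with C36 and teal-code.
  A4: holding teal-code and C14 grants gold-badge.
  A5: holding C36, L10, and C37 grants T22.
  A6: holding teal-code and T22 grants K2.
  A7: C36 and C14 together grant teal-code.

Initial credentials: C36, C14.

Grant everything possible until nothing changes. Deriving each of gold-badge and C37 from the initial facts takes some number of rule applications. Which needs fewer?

gold-badge

gold-badge: Holding C36 and C14 grants teal-code (A7). Holding teal-code and C14 grants gold-badge (A4). [2 rule applications]
C37: Holding C36 and C14 grants teal-code (A7). Holding teal-code and C14 grants gold-badge (A4). Holding gold-badge grants C37 (A1). [3 rule applications]
gold-badge needs fewer.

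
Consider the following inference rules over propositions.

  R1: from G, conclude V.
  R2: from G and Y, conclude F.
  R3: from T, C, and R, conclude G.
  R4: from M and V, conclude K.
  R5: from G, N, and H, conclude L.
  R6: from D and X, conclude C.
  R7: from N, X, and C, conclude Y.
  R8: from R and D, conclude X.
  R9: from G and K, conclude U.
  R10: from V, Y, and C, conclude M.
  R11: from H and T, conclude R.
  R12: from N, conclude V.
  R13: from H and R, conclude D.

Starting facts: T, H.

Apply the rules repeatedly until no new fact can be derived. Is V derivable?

Yes

From H and T, R11 gives R.
From H and R, R13 gives D.
From R and D, R8 gives X.
D and X hold, so C follows (R6).
From T, C, and R, R3 gives G.
From G, R1 gives V.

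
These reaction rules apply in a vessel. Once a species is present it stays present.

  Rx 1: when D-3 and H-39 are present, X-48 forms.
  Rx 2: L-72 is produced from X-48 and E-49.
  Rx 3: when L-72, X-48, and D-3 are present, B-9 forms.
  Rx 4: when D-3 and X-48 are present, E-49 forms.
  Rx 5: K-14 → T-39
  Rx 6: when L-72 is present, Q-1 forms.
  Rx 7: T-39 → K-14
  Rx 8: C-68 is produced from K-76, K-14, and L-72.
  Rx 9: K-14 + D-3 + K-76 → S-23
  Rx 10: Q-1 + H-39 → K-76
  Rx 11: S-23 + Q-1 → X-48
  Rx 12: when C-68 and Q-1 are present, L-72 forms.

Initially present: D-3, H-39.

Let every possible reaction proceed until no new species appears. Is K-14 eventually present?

K-14 would need T-39 (Rx 7), but T-39 never forms.

No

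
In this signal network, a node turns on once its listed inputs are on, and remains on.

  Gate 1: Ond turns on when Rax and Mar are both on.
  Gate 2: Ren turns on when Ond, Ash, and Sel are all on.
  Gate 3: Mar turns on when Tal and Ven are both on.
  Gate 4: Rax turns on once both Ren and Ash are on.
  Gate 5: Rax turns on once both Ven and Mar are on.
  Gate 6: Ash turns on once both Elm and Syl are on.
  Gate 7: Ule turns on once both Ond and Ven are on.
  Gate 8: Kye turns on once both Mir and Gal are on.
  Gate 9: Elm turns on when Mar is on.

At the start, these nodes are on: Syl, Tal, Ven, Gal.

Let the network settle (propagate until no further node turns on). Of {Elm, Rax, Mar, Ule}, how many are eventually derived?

Tal and Ven are on, so Mar turns on (Gate 3).
Gate 9: Mar on → Elm on.
Gate 5: Ven and Mar on → Rax on.
Gate 1: Rax and Mar on → Ond on.
Gate 7: Ond and Ven on → Ule on.
Elm: reached.
Rax: reached.
Mar: reached.
Ule: reached.
All 4 are reached.

4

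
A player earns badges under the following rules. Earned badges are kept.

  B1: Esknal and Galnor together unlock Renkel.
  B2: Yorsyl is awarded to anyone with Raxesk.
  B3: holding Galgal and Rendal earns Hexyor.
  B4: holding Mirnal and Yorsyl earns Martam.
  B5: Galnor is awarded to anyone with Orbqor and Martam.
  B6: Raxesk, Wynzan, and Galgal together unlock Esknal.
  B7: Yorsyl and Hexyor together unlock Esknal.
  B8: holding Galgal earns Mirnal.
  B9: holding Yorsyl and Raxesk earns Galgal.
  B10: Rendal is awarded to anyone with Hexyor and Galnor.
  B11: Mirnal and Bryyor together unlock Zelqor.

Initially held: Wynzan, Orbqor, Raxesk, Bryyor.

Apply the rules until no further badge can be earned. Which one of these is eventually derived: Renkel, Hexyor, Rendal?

With Raxesk, Yorsyl is earned (B2).
With Yorsyl and Raxesk, Galgal is earned (B9).
With Galgal, Mirnal is earned (B8).
With Raxesk, Wynzan, and Galgal, Esknal is earned (B6).
With Mirnal and Yorsyl, Martam is earned (B4).
With Orbqor and Martam, Galnor is earned (B5).
With Esknal and Galnor, Renkel is earned (B1).
Rendal would need Hexyor and Galnor (B10), but Hexyor is never earned. Hexyor would need Galgal and Rendal (B3), but Rendal is never earned.

Renkel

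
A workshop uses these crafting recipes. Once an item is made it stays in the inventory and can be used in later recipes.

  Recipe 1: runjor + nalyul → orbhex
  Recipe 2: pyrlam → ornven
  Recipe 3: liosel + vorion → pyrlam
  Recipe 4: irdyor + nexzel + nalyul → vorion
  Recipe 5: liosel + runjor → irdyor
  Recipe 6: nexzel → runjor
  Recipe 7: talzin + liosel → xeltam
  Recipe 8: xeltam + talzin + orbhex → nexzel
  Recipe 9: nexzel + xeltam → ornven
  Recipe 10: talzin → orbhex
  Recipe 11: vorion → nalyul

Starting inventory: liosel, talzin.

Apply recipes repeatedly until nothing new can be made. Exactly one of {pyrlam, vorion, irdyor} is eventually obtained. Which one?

irdyor

Using Recipe 10, talzin makes orbhex.
talzin + liosel → xeltam (Recipe 7).
Using Recipe 8, xeltam, talzin, and orbhex make nexzel.
nexzel → runjor (Recipe 6).
liosel + runjor → irdyor (Recipe 5).
vorion would need irdyor, nexzel, and nalyul (Recipe 4), but nalyul is never obtained. pyrlam would need liosel and vorion (Recipe 3), but vorion is never obtained.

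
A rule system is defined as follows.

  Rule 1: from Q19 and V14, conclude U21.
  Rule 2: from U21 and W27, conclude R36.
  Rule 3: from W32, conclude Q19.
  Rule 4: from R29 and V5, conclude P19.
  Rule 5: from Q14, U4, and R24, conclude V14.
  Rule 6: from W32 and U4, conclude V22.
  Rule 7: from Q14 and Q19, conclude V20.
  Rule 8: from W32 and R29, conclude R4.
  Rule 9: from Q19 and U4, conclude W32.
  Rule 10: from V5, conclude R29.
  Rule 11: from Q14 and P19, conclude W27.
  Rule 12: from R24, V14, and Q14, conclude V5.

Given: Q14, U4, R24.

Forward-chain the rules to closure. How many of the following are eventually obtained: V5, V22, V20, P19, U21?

2

Q14, U4, and R24 hold, so V14 follows (Rule 5).
R24, V14, and Q14 hold, so V5 follows (Rule 12).
V5 holds, so R29 follows (Rule 10).
R29 and V5 hold, so P19 follows (Rule 4).
V5: reached.
V22 would need W32 and U4 (Rule 6), but W32 is never established.
V20 would need Q14 and Q19 (Rule 7), but Q19 is never established.
P19: reached.
U21 would need Q19 and V14 (Rule 1), but Q19 is never established.
Reached: V5 and P19 — 2 of the 5.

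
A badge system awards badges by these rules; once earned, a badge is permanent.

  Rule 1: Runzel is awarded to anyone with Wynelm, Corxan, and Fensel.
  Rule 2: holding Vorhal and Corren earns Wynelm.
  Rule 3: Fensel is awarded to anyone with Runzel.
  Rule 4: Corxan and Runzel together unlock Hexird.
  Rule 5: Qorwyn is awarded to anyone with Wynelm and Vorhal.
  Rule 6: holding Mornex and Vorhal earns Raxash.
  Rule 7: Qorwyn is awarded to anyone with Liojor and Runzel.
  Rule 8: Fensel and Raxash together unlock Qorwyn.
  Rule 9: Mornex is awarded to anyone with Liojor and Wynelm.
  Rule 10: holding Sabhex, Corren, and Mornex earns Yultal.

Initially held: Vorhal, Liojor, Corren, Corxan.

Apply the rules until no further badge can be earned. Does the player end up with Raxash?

With Vorhal and Corren, Wynelm is earned (Rule 2).
With Liojor and Wynelm, Mornex is earned (Rule 9).
With Mornex and Vorhal, Raxash is earned (Rule 6).

Yes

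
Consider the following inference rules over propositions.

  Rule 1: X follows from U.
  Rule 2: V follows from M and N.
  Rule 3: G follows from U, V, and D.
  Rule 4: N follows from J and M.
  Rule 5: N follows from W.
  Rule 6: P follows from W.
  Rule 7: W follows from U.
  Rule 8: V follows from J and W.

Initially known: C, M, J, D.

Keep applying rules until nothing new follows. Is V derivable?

Yes

From J and M, Rule 4 gives N.
From M and N, Rule 2 gives V.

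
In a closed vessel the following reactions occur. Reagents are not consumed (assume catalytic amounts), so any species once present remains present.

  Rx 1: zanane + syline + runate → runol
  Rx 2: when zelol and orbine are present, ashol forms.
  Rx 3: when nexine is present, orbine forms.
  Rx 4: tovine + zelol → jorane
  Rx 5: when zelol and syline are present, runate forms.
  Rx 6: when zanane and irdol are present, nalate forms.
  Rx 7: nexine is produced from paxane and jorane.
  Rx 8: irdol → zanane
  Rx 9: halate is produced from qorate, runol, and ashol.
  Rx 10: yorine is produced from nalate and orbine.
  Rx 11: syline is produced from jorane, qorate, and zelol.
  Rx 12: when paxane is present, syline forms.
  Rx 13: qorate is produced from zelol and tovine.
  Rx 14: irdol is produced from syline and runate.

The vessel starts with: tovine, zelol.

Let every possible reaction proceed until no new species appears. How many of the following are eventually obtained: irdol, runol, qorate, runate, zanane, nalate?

6

tovine and zelol present → jorane forms (Rx 4).
zelol and tovine present → qorate forms (Rx 13).
jorane, qorate, and zelol present → syline forms (Rx 11).
zelol and syline present → runate forms (Rx 5).
syline and runate present → irdol forms (Rx 14).
irdol present → zanane forms (Rx 8).
zanane and irdol present → nalate forms (Rx 6).
zanane, syline, and runate present → runol forms (Rx 1).
irdol: reached.
runol: reached.
qorate: reached.
runate: reached.
zanane: reached.
nalate: reached.
All 6 are reached.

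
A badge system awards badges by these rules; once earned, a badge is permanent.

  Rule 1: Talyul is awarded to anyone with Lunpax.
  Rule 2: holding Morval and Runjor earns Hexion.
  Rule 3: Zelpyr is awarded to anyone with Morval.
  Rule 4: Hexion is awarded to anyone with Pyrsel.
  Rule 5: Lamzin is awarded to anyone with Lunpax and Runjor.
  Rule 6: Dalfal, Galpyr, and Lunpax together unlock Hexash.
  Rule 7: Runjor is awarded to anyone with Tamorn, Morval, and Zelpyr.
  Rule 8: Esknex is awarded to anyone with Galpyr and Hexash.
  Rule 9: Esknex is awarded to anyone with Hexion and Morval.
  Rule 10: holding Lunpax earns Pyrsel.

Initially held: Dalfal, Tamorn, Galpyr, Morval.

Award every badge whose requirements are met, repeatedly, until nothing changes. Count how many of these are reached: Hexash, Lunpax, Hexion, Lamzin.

With Morval, Zelpyr is earned (Rule 3).
With Tamorn, Morval, and Zelpyr, Runjor is earned (Rule 7).
With Morval and Runjor, Hexion is earned (Rule 2).
Hexash would need Dalfal, Galpyr, and Lunpax (Rule 6), but Lunpax is never earned.
No rule produces Lunpax, and it is not given.
Hexion: reached.
Lamzin would need Lunpax and Runjor (Rule 5), but Lunpax is never earned.
Reached: Hexion — 1 of the 4.

1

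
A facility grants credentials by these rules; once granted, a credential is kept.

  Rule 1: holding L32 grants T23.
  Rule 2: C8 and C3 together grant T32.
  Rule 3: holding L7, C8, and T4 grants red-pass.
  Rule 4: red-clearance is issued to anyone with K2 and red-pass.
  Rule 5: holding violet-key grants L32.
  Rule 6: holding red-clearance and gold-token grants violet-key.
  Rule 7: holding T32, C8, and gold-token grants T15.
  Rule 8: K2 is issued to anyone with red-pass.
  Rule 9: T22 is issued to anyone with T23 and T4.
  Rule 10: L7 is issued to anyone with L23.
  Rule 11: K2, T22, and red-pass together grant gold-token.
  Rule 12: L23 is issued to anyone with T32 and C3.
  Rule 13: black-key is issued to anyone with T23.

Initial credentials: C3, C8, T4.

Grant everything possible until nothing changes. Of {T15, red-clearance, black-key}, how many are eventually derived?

1

Holding C8 and C3 grants T32 (Rule 2).
Holding T32 and C3 grants L23 (Rule 12).
Holding L23 grants L7 (Rule 10).
Holding L7, C8, and T4 grants red-pass (Rule 3).
Holding red-pass grants K2 (Rule 8).
Holding K2 and red-pass grants red-clearance (Rule 4).
T15 would need T32, C8, and gold-token (Rule 7), but gold-token is never granted.
red-clearance: reached.
black-key would need T23 (Rule 13), but T23 is never granted.
Reached: red-clearance — 1 of the 3.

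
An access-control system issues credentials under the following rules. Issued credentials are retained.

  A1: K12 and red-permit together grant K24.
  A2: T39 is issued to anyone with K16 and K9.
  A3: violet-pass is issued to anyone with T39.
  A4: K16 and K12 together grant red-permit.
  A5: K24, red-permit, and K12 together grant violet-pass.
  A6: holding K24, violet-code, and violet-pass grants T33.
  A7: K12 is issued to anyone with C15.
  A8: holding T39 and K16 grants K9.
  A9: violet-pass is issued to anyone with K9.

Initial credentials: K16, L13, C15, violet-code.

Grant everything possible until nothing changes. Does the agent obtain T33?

Holding C15 grants K12 (A7).
Holding K16 and K12 grants red-permit (A4).
Holding K12 and red-permit grants K24 (A1).
Holding K24, red-permit, and K12 grants violet-pass (A5).
Holding K24, violet-code, and violet-pass grants T33 (A6).

Yes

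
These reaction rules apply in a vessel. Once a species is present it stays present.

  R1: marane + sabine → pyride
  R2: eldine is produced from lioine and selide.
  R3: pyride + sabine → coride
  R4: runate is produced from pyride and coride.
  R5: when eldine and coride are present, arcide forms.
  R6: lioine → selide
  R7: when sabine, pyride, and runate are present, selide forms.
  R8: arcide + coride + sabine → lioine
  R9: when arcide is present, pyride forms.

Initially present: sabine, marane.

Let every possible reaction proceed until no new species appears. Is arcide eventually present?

No

arcide would need eldine and coride (R5), but eldine never forms.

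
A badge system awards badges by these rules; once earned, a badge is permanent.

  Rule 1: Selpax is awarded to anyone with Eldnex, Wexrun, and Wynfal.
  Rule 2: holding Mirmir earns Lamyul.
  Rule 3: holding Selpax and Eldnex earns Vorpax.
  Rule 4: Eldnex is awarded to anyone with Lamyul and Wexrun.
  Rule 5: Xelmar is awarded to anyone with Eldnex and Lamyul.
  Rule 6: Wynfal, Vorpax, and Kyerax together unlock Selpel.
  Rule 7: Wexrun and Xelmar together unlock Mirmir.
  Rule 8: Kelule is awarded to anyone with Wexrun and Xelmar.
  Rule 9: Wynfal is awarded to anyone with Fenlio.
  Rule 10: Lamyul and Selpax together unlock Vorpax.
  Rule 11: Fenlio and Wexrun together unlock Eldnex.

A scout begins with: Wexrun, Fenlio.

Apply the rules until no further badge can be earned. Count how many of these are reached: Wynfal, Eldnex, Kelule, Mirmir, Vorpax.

With Fenlio and Wexrun, Eldnex is earned (Rule 11).
With Fenlio, Wynfal is earned (Rule 9).
With Eldnex, Wexrun, and Wynfal, Selpax is earned (Rule 1).
With Selpax and Eldnex, Vorpax is earned (Rule 3).
Wynfal: reached.
Eldnex: reached.
Kelule would need Wexrun and Xelmar (Rule 8), but Xelmar is never earned.
Mirmir would need Wexrun and Xelmar (Rule 7), but Xelmar is never earned.
Vorpax: reached.
Reached: Wynfal, Eldnex, and Vorpax — 3 of the 5.

3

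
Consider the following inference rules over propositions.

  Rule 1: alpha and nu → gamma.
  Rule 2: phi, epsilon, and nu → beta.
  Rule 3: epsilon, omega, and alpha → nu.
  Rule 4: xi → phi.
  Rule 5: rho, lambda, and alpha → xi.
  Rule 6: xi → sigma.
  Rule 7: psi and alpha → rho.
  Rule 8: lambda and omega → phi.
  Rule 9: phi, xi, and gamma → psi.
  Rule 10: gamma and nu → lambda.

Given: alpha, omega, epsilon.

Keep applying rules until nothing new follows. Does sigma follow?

No

sigma would need xi (Rule 6), but xi is never established.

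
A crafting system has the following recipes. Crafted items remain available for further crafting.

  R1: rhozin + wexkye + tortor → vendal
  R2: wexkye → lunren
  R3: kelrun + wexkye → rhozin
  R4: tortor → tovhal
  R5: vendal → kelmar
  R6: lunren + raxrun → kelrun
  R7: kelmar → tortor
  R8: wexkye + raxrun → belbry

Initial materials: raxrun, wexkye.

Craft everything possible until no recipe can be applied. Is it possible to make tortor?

No

tortor would need kelmar (R7), but kelmar is never obtained.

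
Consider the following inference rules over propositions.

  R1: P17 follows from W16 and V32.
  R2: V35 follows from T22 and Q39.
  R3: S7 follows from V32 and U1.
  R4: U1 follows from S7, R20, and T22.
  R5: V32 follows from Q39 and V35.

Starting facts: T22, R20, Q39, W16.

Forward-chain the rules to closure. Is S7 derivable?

No

S7 would need V32 and U1 (R3), but U1 is never established.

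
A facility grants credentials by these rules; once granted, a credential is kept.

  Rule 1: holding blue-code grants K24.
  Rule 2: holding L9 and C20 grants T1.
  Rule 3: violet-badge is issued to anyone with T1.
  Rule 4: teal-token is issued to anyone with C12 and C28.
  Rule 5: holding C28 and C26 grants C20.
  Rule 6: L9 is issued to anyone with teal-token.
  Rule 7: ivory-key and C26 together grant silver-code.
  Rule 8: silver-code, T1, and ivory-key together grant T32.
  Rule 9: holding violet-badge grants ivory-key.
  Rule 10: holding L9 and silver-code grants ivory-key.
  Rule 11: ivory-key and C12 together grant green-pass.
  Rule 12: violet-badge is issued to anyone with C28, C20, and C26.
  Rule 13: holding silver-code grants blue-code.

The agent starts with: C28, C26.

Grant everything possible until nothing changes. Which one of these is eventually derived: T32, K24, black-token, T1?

Holding C28 and C26 grants C20 (Rule 5).
Holding C28, C20, and C26 grants violet-badge (Rule 12).
Holding violet-badge grants ivory-key (Rule 9).
Holding ivory-key and C26 grants silver-code (Rule 7).
Holding silver-code grants blue-code (Rule 13).
Holding blue-code grants K24 (Rule 1).
No rule produces black-token, and it is not given. T32 would need silver-code, T1, and ivory-key (Rule 8), but T1 is never granted. T1 would need L9 and C20 (Rule 2), but L9 is never granted.

K24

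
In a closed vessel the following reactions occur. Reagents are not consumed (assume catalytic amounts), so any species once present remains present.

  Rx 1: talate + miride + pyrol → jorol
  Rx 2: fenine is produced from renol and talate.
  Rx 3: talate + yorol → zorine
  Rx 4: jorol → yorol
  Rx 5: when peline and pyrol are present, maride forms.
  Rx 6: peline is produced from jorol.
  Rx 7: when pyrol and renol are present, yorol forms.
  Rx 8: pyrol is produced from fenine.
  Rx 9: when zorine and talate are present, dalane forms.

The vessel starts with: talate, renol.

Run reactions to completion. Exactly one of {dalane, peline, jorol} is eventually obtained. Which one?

renol and talate present → fenine forms (Rx 2).
fenine present → pyrol forms (Rx 8).
pyrol and renol present → yorol forms (Rx 7).
talate and yorol present → zorine forms (Rx 3).
zorine and talate present → dalane forms (Rx 9).
jorol would need talate, miride, and pyrol (Rx 1), but miride never forms. peline would need jorol (Rx 6), but jorol never forms.

dalane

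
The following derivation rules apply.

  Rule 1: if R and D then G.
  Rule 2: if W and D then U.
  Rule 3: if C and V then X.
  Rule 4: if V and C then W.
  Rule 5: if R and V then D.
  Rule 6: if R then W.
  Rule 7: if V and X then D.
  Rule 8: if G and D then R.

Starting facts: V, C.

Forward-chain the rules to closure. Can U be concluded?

Yes

From C and V, Rule 3 gives X.
From V and C, Rule 4 gives W.
From V and X, Rule 7 gives D.
W and D hold, so U follows (Rule 2).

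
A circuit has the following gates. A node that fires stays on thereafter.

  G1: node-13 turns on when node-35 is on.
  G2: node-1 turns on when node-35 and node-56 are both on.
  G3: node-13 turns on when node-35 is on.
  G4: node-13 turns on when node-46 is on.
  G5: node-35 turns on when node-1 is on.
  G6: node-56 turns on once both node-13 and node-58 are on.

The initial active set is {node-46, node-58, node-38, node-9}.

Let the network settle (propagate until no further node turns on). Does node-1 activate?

node-1 would need node-35 and node-56 (G2), but node-35 never turns on.

No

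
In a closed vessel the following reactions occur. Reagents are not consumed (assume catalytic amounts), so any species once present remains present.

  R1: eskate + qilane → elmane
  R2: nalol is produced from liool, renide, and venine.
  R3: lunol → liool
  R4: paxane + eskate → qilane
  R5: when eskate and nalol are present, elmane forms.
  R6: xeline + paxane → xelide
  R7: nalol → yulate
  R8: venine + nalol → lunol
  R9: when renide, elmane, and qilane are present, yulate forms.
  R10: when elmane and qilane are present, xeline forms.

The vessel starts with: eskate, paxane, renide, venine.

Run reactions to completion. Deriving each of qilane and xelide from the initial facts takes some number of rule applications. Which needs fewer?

qilane

qilane: paxane and eskate present → qilane forms (R4). [1 rule application]
xelide: paxane and eskate present → qilane forms (R4). eskate and qilane present → elmane forms (R1). elmane and qilane present → xeline forms (R10). xeline and paxane present → xelide forms (R6). [4 rule applications]
qilane needs fewer.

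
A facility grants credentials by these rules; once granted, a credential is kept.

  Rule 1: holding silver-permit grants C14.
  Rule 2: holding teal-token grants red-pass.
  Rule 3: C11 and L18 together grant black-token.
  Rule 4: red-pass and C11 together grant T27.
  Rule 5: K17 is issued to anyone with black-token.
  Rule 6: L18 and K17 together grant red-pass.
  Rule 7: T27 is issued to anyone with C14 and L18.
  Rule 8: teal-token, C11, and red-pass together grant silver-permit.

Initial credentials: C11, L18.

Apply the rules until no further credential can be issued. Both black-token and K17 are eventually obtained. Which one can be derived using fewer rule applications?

black-token: Holding C11 and L18 grants black-token (Rule 3). [1 rule application]
K17: Holding C11 and L18 grants black-token (Rule 3). Holding black-token grants K17 (Rule 5). [2 rule applications]
black-token needs fewer.

black-token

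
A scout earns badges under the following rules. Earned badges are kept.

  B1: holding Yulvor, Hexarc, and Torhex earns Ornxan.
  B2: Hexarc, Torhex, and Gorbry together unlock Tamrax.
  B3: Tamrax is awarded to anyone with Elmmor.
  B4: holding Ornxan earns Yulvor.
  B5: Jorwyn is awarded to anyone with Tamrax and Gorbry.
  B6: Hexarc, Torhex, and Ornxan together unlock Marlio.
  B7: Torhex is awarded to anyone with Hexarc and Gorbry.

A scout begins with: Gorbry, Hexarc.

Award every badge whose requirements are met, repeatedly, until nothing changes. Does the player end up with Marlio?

Marlio would need Hexarc, Torhex, and Ornxan (B6), but Ornxan is never earned.

No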